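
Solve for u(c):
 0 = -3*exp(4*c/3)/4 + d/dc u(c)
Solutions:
 u(c) = C1 + 9*exp(4*c/3)/16


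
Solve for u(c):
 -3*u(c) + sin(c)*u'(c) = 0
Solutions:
 u(c) = C1*(cos(c) - 1)^(3/2)/(cos(c) + 1)^(3/2)


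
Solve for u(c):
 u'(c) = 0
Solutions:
 u(c) = C1


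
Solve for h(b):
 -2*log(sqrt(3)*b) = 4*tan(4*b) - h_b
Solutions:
 h(b) = C1 + 2*b*log(b) - 2*b + b*log(3) - log(cos(4*b))


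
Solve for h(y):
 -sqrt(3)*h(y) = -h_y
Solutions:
 h(y) = C1*exp(sqrt(3)*y)


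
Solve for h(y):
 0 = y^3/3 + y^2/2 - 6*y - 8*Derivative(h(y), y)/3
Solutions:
 h(y) = C1 + y^4/32 + y^3/16 - 9*y^2/8


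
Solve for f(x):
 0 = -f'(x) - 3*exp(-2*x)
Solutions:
 f(x) = C1 + 3*exp(-2*x)/2


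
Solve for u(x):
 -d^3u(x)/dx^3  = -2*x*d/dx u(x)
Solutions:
 u(x) = C1 + Integral(C2*airyai(2^(1/3)*x) + C3*airybi(2^(1/3)*x), x)


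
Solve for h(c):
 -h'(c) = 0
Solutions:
 h(c) = C1


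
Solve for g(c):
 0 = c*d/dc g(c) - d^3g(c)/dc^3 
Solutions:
 g(c) = C1 + Integral(C2*airyai(c) + C3*airybi(c), c)


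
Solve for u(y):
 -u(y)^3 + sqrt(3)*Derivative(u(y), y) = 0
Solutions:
 u(y) = -sqrt(6)*sqrt(-1/(C1 + sqrt(3)*y))/2
 u(y) = sqrt(6)*sqrt(-1/(C1 + sqrt(3)*y))/2


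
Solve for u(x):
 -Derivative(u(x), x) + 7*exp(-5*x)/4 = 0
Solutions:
 u(x) = C1 - 7*exp(-5*x)/20


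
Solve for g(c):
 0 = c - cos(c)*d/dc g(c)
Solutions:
 g(c) = C1 + Integral(c/cos(c), c)


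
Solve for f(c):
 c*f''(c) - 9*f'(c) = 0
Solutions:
 f(c) = C1 + C2*c^10


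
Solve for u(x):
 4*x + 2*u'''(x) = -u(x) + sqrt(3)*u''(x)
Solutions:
 u(x) = C1*exp(x*(3^(2/3)/(-sqrt(3) + sqrt(-3 + (18 - sqrt(3))^2) + 18)^(1/3) + 2*sqrt(3) + 3^(1/3)*(-sqrt(3) + sqrt(-3 + (18 - sqrt(3))^2) + 18)^(1/3))/12)*sin(3^(1/6)*x*(-3^(2/3)*(-sqrt(3) + sqrt(-3 + (18 - sqrt(3))^2) + 18)^(1/3) + 3/(-sqrt(3) + sqrt(-3 + (18 - sqrt(3))^2) + 18)^(1/3))/12) + C2*exp(x*(3^(2/3)/(-sqrt(3) + sqrt(-3 + (18 - sqrt(3))^2) + 18)^(1/3) + 2*sqrt(3) + 3^(1/3)*(-sqrt(3) + sqrt(-3 + (18 - sqrt(3))^2) + 18)^(1/3))/12)*cos(3^(1/6)*x*(-3^(2/3)*(-sqrt(3) + sqrt(-3 + (18 - sqrt(3))^2) + 18)^(1/3) + 3/(-sqrt(3) + sqrt(-3 + (18 - sqrt(3))^2) + 18)^(1/3))/12) + C3*exp(x*(-3^(1/3)*(-sqrt(3) + sqrt(-3 + (18 - sqrt(3))^2) + 18)^(1/3) - 3^(2/3)/(-sqrt(3) + sqrt(-3 + (18 - sqrt(3))^2) + 18)^(1/3) + sqrt(3))/6) - 4*x


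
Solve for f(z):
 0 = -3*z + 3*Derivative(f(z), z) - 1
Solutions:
 f(z) = C1 + z^2/2 + z/3


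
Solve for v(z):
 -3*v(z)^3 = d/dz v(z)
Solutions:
 v(z) = -sqrt(2)*sqrt(-1/(C1 - 3*z))/2
 v(z) = sqrt(2)*sqrt(-1/(C1 - 3*z))/2


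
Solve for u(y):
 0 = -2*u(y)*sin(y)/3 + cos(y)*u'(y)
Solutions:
 u(y) = C1/cos(y)^(2/3)


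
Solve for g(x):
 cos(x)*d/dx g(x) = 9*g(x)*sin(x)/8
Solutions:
 g(x) = C1/cos(x)^(9/8)


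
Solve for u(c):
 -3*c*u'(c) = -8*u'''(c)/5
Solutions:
 u(c) = C1 + Integral(C2*airyai(15^(1/3)*c/2) + C3*airybi(15^(1/3)*c/2), c)


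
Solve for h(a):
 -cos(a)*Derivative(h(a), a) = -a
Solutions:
 h(a) = C1 + Integral(a/cos(a), a)


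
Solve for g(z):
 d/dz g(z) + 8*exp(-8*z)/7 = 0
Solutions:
 g(z) = C1 + exp(-8*z)/7


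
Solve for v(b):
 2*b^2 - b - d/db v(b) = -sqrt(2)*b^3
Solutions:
 v(b) = C1 + sqrt(2)*b^4/4 + 2*b^3/3 - b^2/2


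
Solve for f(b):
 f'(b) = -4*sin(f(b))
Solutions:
 f(b) = -acos((-C1 - exp(8*b))/(C1 - exp(8*b))) + 2*pi
 f(b) = acos((-C1 - exp(8*b))/(C1 - exp(8*b)))


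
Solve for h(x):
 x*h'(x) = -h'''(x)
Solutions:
 h(x) = C1 + Integral(C2*airyai(-x) + C3*airybi(-x), x)


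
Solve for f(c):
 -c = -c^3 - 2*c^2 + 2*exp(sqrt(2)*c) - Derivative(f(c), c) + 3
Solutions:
 f(c) = C1 - c^4/4 - 2*c^3/3 + c^2/2 + 3*c + sqrt(2)*exp(sqrt(2)*c)


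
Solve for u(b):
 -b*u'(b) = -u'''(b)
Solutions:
 u(b) = C1 + Integral(C2*airyai(b) + C3*airybi(b), b)


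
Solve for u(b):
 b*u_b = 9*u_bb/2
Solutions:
 u(b) = C1 + C2*erfi(b/3)


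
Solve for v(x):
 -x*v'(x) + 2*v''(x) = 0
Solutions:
 v(x) = C1 + C2*erfi(x/2)


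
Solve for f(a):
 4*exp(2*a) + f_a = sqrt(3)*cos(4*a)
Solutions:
 f(a) = C1 - 2*exp(2*a) + sqrt(3)*sin(4*a)/4


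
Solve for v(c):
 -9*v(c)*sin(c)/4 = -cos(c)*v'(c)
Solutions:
 v(c) = C1/cos(c)^(9/4)


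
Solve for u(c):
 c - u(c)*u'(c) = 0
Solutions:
 u(c) = -sqrt(C1 + c^2)
 u(c) = sqrt(C1 + c^2)


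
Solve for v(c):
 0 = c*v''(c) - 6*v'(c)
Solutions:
 v(c) = C1 + C2*c^7


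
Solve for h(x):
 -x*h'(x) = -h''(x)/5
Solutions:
 h(x) = C1 + C2*erfi(sqrt(10)*x/2)


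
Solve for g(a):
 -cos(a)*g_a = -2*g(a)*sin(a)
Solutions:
 g(a) = C1/cos(a)^2


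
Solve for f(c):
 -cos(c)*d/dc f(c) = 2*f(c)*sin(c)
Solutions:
 f(c) = C1*cos(c)^2


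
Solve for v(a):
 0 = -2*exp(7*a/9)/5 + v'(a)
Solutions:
 v(a) = C1 + 18*exp(7*a/9)/35


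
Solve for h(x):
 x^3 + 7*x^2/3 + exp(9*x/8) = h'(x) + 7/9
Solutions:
 h(x) = C1 + x^4/4 + 7*x^3/9 - 7*x/9 + 8*exp(9*x/8)/9


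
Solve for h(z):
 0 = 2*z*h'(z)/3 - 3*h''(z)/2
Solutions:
 h(z) = C1 + C2*erfi(sqrt(2)*z/3)


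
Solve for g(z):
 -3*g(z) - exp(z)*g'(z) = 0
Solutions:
 g(z) = C1*exp(3*exp(-z))


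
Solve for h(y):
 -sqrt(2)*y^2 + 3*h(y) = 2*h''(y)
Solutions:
 h(y) = C1*exp(-sqrt(6)*y/2) + C2*exp(sqrt(6)*y/2) + sqrt(2)*y^2/3 + 4*sqrt(2)/9


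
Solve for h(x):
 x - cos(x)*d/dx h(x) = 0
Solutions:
 h(x) = C1 + Integral(x/cos(x), x)


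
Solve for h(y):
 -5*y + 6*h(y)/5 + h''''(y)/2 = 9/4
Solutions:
 h(y) = 25*y/6 + (C1*sin(3^(1/4)*5^(3/4)*y/5) + C2*cos(3^(1/4)*5^(3/4)*y/5))*exp(-3^(1/4)*5^(3/4)*y/5) + (C3*sin(3^(1/4)*5^(3/4)*y/5) + C4*cos(3^(1/4)*5^(3/4)*y/5))*exp(3^(1/4)*5^(3/4)*y/5) + 15/8


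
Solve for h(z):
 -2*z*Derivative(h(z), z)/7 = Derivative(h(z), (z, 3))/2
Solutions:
 h(z) = C1 + Integral(C2*airyai(-14^(2/3)*z/7) + C3*airybi(-14^(2/3)*z/7), z)


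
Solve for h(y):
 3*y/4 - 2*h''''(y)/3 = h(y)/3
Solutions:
 h(y) = 9*y/4 + (C1*sin(2^(1/4)*y/2) + C2*cos(2^(1/4)*y/2))*exp(-2^(1/4)*y/2) + (C3*sin(2^(1/4)*y/2) + C4*cos(2^(1/4)*y/2))*exp(2^(1/4)*y/2)


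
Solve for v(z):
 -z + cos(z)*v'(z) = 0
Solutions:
 v(z) = C1 + Integral(z/cos(z), z)


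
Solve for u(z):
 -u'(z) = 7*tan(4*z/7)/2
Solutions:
 u(z) = C1 + 49*log(cos(4*z/7))/8


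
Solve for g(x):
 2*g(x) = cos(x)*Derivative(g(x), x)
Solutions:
 g(x) = C1*(sin(x) + 1)/(sin(x) - 1)


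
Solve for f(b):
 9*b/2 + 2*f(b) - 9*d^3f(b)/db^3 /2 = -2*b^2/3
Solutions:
 f(b) = C3*exp(2^(2/3)*3^(1/3)*b/3) - b^2/3 - 9*b/4 + (C1*sin(2^(2/3)*3^(5/6)*b/6) + C2*cos(2^(2/3)*3^(5/6)*b/6))*exp(-2^(2/3)*3^(1/3)*b/6)


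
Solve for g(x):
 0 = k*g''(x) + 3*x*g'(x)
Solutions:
 g(x) = C1 + C2*sqrt(k)*erf(sqrt(6)*x*sqrt(1/k)/2)


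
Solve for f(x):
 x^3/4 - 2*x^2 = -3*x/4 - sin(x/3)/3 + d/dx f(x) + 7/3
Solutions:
 f(x) = C1 + x^4/16 - 2*x^3/3 + 3*x^2/8 - 7*x/3 - cos(x/3)


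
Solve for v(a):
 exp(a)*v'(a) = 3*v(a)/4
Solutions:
 v(a) = C1*exp(-3*exp(-a)/4)


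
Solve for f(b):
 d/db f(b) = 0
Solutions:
 f(b) = C1


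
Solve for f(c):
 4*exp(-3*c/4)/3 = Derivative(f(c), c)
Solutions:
 f(c) = C1 - 16*exp(-3*c/4)/9


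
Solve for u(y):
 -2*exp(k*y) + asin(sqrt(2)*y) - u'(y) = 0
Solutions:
 u(y) = C1 + y*asin(sqrt(2)*y) + sqrt(2)*sqrt(1 - 2*y^2)/2 - 2*Piecewise((exp(k*y)/k, Ne(k, 0)), (y, True))


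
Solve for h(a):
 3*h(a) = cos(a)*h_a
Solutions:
 h(a) = C1*(sin(a) + 1)^(3/2)/(sin(a) - 1)^(3/2)


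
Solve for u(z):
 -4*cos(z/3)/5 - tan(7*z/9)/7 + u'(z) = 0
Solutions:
 u(z) = C1 - 9*log(cos(7*z/9))/49 + 12*sin(z/3)/5


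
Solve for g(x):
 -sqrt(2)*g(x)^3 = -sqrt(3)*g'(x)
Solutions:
 g(x) = -sqrt(6)*sqrt(-1/(C1 + sqrt(6)*x))/2
 g(x) = sqrt(6)*sqrt(-1/(C1 + sqrt(6)*x))/2


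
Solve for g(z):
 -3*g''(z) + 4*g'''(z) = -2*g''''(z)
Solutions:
 g(z) = C1 + C2*z + C3*exp(-z*(1 + sqrt(10)/2)) + C4*exp(z*(-1 + sqrt(10)/2))


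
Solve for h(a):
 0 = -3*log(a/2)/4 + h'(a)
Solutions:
 h(a) = C1 + 3*a*log(a)/4 - 3*a/4 - 3*a*log(2)/4


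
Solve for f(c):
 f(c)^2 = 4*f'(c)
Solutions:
 f(c) = -4/(C1 + c)


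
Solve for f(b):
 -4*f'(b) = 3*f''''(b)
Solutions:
 f(b) = C1 + C4*exp(-6^(2/3)*b/3) + (C2*sin(2^(2/3)*3^(1/6)*b/2) + C3*cos(2^(2/3)*3^(1/6)*b/2))*exp(6^(2/3)*b/6)


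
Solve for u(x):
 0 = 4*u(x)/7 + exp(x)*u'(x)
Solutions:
 u(x) = C1*exp(4*exp(-x)/7)


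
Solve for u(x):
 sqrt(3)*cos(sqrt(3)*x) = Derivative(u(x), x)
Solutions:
 u(x) = C1 + sin(sqrt(3)*x)


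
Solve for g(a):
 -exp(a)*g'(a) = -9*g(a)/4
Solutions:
 g(a) = C1*exp(-9*exp(-a)/4)


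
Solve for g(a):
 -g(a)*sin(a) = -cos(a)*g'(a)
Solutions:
 g(a) = C1/cos(a)


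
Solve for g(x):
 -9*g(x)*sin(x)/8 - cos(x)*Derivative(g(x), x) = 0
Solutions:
 g(x) = C1*cos(x)^(9/8)


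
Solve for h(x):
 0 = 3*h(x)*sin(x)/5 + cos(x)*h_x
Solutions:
 h(x) = C1*cos(x)^(3/5)


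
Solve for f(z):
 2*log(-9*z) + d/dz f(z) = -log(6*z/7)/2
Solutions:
 f(z) = C1 - 5*z*log(z)/2 + z*(-log(486) + log(42)/2 + 5/2 - 2*I*pi)


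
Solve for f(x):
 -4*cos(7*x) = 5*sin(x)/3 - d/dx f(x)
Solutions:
 f(x) = C1 + 4*sin(7*x)/7 - 5*cos(x)/3


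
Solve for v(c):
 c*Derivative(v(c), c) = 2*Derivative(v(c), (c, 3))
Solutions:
 v(c) = C1 + Integral(C2*airyai(2^(2/3)*c/2) + C3*airybi(2^(2/3)*c/2), c)


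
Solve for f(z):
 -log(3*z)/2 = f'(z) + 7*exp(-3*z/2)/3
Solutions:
 f(z) = C1 - z*log(z)/2 + z*(1 - log(3))/2 + 14*exp(-3*z/2)/9


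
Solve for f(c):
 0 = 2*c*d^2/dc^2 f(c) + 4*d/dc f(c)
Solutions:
 f(c) = C1 + C2/c


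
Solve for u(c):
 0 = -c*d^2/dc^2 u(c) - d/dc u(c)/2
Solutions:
 u(c) = C1 + C2*sqrt(c)


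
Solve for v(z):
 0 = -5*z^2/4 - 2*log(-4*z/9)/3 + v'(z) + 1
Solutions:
 v(z) = C1 + 5*z^3/12 + 2*z*log(-z)/3 + z*(-5 - 4*log(3) + 4*log(2))/3


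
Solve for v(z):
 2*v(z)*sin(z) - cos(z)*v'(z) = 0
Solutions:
 v(z) = C1/cos(z)^2


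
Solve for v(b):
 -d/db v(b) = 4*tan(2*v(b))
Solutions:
 v(b) = -asin(C1*exp(-8*b))/2 + pi/2
 v(b) = asin(C1*exp(-8*b))/2


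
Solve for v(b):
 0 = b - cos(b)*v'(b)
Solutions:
 v(b) = C1 + Integral(b/cos(b), b)


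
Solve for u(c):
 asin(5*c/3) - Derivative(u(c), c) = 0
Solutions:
 u(c) = C1 + c*asin(5*c/3) + sqrt(9 - 25*c^2)/5


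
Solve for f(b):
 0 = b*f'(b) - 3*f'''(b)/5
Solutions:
 f(b) = C1 + Integral(C2*airyai(3^(2/3)*5^(1/3)*b/3) + C3*airybi(3^(2/3)*5^(1/3)*b/3), b)


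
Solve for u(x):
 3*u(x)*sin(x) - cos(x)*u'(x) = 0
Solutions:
 u(x) = C1/cos(x)^3


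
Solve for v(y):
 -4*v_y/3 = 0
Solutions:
 v(y) = C1


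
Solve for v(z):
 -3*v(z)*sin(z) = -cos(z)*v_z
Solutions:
 v(z) = C1/cos(z)^3


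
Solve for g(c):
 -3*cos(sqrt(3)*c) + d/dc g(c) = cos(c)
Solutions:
 g(c) = C1 + sin(c) + sqrt(3)*sin(sqrt(3)*c)


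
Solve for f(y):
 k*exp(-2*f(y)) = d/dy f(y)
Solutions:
 f(y) = log(-sqrt(C1 + 2*k*y))
 f(y) = log(C1 + 2*k*y)/2


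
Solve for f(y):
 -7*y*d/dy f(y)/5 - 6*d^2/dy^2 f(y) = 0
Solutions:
 f(y) = C1 + C2*erf(sqrt(105)*y/30)


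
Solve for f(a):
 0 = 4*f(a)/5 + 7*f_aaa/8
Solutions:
 f(a) = C3*exp(-2*70^(2/3)*a/35) + (C1*sin(sqrt(3)*70^(2/3)*a/35) + C2*cos(sqrt(3)*70^(2/3)*a/35))*exp(70^(2/3)*a/35)


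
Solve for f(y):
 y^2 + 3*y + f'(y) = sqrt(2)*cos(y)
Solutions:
 f(y) = C1 - y^3/3 - 3*y^2/2 + sqrt(2)*sin(y)


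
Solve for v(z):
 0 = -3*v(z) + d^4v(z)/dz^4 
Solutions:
 v(z) = C1*exp(-3^(1/4)*z) + C2*exp(3^(1/4)*z) + C3*sin(3^(1/4)*z) + C4*cos(3^(1/4)*z)


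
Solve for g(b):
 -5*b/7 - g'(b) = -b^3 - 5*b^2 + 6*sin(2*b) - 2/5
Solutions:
 g(b) = C1 + b^4/4 + 5*b^3/3 - 5*b^2/14 + 2*b/5 + 3*cos(2*b)


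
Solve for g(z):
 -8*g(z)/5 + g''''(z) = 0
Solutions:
 g(z) = C1*exp(-10^(3/4)*z/5) + C2*exp(10^(3/4)*z/5) + C3*sin(10^(3/4)*z/5) + C4*cos(10^(3/4)*z/5)


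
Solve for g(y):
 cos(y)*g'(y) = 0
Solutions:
 g(y) = C1


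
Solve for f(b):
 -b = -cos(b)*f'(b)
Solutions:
 f(b) = C1 + Integral(b/cos(b), b)


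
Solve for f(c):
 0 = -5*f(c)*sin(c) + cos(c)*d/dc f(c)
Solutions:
 f(c) = C1/cos(c)^5


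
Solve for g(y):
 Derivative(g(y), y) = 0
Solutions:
 g(y) = C1


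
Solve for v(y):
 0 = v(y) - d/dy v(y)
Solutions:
 v(y) = C1*exp(y)


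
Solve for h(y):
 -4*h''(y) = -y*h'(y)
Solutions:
 h(y) = C1 + C2*erfi(sqrt(2)*y/4)


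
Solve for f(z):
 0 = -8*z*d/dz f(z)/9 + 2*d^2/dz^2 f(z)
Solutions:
 f(z) = C1 + C2*erfi(sqrt(2)*z/3)


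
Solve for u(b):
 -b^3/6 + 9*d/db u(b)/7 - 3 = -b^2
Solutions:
 u(b) = C1 + 7*b^4/216 - 7*b^3/27 + 7*b/3


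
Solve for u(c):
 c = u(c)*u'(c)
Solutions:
 u(c) = -sqrt(C1 + c^2)
 u(c) = sqrt(C1 + c^2)


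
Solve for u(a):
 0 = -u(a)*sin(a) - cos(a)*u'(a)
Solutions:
 u(a) = C1*cos(a)


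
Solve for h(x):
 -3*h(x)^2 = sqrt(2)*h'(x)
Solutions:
 h(x) = 2/(C1 + 3*sqrt(2)*x)


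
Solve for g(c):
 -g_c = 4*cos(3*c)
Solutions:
 g(c) = C1 - 4*sin(3*c)/3


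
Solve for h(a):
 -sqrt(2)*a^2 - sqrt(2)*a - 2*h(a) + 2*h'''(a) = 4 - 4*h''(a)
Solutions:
 h(a) = C1*exp(-a) + C2*exp(a*(-1 + sqrt(5))/2) + C3*exp(-a*(1 + sqrt(5))/2) - sqrt(2)*a^2/2 - sqrt(2)*a/2 - 2*sqrt(2) - 2


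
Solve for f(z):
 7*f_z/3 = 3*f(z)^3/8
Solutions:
 f(z) = -2*sqrt(7)*sqrt(-1/(C1 + 9*z))
 f(z) = 2*sqrt(7)*sqrt(-1/(C1 + 9*z))


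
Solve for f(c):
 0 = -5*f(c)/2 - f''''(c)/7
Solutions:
 f(c) = (C1*sin(70^(1/4)*c/2) + C2*cos(70^(1/4)*c/2))*exp(-70^(1/4)*c/2) + (C3*sin(70^(1/4)*c/2) + C4*cos(70^(1/4)*c/2))*exp(70^(1/4)*c/2)


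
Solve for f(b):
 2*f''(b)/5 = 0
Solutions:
 f(b) = C1 + C2*b


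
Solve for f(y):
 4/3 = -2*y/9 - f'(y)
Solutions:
 f(y) = C1 - y^2/9 - 4*y/3


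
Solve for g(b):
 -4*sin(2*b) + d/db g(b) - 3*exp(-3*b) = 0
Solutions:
 g(b) = C1 - 2*cos(2*b) - exp(-3*b)


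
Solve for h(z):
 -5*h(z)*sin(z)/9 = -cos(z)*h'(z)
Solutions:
 h(z) = C1/cos(z)^(5/9)


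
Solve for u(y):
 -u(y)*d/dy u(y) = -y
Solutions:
 u(y) = -sqrt(C1 + y^2)
 u(y) = sqrt(C1 + y^2)


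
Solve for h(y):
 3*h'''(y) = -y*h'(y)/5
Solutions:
 h(y) = C1 + Integral(C2*airyai(-15^(2/3)*y/15) + C3*airybi(-15^(2/3)*y/15), y)


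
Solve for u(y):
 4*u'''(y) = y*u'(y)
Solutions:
 u(y) = C1 + Integral(C2*airyai(2^(1/3)*y/2) + C3*airybi(2^(1/3)*y/2), y)


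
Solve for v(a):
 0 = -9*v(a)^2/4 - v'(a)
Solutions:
 v(a) = 4/(C1 + 9*a)


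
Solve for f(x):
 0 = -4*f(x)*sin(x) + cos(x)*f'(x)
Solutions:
 f(x) = C1/cos(x)^4


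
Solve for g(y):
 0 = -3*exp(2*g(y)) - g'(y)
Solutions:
 g(y) = log(-sqrt(-1/(C1 - 3*y))) - log(2)/2
 g(y) = log(-1/(C1 - 3*y))/2 - log(2)/2


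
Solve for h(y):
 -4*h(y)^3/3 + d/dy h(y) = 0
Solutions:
 h(y) = -sqrt(6)*sqrt(-1/(C1 + 4*y))/2
 h(y) = sqrt(6)*sqrt(-1/(C1 + 4*y))/2


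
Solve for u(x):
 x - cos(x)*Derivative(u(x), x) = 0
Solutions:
 u(x) = C1 + Integral(x/cos(x), x)


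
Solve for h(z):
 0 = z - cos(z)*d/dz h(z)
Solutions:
 h(z) = C1 + Integral(z/cos(z), z)


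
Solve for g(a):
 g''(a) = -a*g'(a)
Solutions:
 g(a) = C1 + C2*erf(sqrt(2)*a/2)


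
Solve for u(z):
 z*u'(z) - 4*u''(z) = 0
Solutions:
 u(z) = C1 + C2*erfi(sqrt(2)*z/4)


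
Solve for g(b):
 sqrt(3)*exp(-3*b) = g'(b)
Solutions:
 g(b) = C1 - sqrt(3)*exp(-3*b)/3


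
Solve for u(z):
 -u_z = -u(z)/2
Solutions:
 u(z) = C1*exp(z/2)


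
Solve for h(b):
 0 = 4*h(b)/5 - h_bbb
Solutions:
 h(b) = C3*exp(10^(2/3)*b/5) + (C1*sin(10^(2/3)*sqrt(3)*b/10) + C2*cos(10^(2/3)*sqrt(3)*b/10))*exp(-10^(2/3)*b/10)


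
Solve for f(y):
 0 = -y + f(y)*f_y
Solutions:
 f(y) = -sqrt(C1 + y^2)
 f(y) = sqrt(C1 + y^2)


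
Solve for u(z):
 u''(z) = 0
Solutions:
 u(z) = C1 + C2*z


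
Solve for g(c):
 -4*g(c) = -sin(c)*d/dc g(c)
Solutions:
 g(c) = C1*(cos(c)^2 - 2*cos(c) + 1)/(cos(c)^2 + 2*cos(c) + 1)


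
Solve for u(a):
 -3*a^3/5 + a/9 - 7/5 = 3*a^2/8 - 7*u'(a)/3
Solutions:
 u(a) = C1 + 9*a^4/140 + 3*a^3/56 - a^2/42 + 3*a/5


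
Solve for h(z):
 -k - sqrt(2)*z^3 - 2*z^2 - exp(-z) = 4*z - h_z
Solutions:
 h(z) = C1 + k*z + sqrt(2)*z^4/4 + 2*z^3/3 + 2*z^2 - exp(-z)


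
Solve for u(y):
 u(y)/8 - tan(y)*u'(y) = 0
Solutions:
 u(y) = C1*sin(y)^(1/8)


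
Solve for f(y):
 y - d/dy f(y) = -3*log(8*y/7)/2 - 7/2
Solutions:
 f(y) = C1 + y^2/2 + 3*y*log(y)/2 - 2*y*log(7) + y*log(14)/2 + 2*y + 4*y*log(2)


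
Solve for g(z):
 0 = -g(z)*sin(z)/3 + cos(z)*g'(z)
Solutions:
 g(z) = C1/cos(z)^(1/3)


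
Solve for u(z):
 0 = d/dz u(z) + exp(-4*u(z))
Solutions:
 u(z) = log(-I*(C1 - 4*z)^(1/4))
 u(z) = log(I*(C1 - 4*z)^(1/4))
 u(z) = log(-(C1 - 4*z)^(1/4))
 u(z) = log(C1 - 4*z)/4


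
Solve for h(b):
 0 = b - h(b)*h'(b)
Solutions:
 h(b) = -sqrt(C1 + b^2)
 h(b) = sqrt(C1 + b^2)


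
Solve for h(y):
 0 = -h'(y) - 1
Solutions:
 h(y) = C1 - y


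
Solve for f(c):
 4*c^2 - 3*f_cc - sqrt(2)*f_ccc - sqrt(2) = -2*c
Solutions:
 f(c) = C1 + C2*c + C3*exp(-3*sqrt(2)*c/2) + c^4/9 + c^3*(3 - 4*sqrt(2))/27 + c^2*(16 - 15*sqrt(2))/54


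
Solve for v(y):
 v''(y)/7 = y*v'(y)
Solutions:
 v(y) = C1 + C2*erfi(sqrt(14)*y/2)


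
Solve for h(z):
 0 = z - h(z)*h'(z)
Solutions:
 h(z) = -sqrt(C1 + z^2)
 h(z) = sqrt(C1 + z^2)


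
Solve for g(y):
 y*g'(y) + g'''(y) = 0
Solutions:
 g(y) = C1 + Integral(C2*airyai(-y) + C3*airybi(-y), y)


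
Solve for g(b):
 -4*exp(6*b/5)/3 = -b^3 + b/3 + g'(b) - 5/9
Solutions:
 g(b) = C1 + b^4/4 - b^2/6 + 5*b/9 - 10*exp(6*b/5)/9


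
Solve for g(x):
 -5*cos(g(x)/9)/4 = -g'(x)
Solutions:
 -5*x/4 - 9*log(sin(g(x)/9) - 1)/2 + 9*log(sin(g(x)/9) + 1)/2 = C1


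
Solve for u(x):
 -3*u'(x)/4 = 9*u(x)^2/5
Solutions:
 u(x) = 5/(C1 + 12*x)


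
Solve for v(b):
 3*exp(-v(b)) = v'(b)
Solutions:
 v(b) = log(C1 + 3*b)


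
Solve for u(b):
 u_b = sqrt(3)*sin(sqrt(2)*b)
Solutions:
 u(b) = C1 - sqrt(6)*cos(sqrt(2)*b)/2


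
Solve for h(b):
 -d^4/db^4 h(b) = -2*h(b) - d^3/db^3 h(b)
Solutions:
 h(b) = C1*exp(b*(-(17 + 3*sqrt(33))^(1/3) + 2/(17 + 3*sqrt(33))^(1/3) + 4)/6)*sin(sqrt(3)*b*(2/(17 + 3*sqrt(33))^(1/3) + (17 + 3*sqrt(33))^(1/3))/6) + C2*exp(b*(-(17 + 3*sqrt(33))^(1/3) + 2/(17 + 3*sqrt(33))^(1/3) + 4)/6)*cos(sqrt(3)*b*(2/(17 + 3*sqrt(33))^(1/3) + (17 + 3*sqrt(33))^(1/3))/6) + C3*exp(-b) + C4*exp(b*(-2/(17 + 3*sqrt(33))^(1/3) + 2 + (17 + 3*sqrt(33))^(1/3))/3)


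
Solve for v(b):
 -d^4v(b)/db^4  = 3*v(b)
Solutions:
 v(b) = (C1*sin(sqrt(2)*3^(1/4)*b/2) + C2*cos(sqrt(2)*3^(1/4)*b/2))*exp(-sqrt(2)*3^(1/4)*b/2) + (C3*sin(sqrt(2)*3^(1/4)*b/2) + C4*cos(sqrt(2)*3^(1/4)*b/2))*exp(sqrt(2)*3^(1/4)*b/2)


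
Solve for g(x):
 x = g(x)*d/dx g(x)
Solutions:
 g(x) = -sqrt(C1 + x^2)
 g(x) = sqrt(C1 + x^2)


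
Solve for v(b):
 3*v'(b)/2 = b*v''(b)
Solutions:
 v(b) = C1 + C2*b^(5/2)


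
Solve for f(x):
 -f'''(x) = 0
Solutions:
 f(x) = C1 + C2*x + C3*x^2


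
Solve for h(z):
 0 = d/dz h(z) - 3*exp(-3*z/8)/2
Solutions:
 h(z) = C1 - 4*exp(-3*z/8)


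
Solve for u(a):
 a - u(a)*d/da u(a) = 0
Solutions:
 u(a) = -sqrt(C1 + a^2)
 u(a) = sqrt(C1 + a^2)


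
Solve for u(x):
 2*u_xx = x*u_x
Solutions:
 u(x) = C1 + C2*erfi(x/2)


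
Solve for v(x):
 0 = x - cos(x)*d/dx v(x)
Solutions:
 v(x) = C1 + Integral(x/cos(x), x)


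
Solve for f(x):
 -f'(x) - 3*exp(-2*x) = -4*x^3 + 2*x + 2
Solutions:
 f(x) = C1 + x^4 - x^2 - 2*x + 3*exp(-2*x)/2


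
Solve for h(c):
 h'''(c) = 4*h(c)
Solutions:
 h(c) = C3*exp(2^(2/3)*c) + (C1*sin(2^(2/3)*sqrt(3)*c/2) + C2*cos(2^(2/3)*sqrt(3)*c/2))*exp(-2^(2/3)*c/2)


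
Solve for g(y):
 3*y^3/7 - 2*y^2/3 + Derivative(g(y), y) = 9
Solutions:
 g(y) = C1 - 3*y^4/28 + 2*y^3/9 + 9*y


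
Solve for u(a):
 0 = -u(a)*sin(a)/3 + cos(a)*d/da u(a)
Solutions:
 u(a) = C1/cos(a)^(1/3)


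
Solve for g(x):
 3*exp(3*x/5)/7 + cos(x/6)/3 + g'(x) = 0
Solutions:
 g(x) = C1 - 5*exp(3*x/5)/7 - 2*sin(x/6)


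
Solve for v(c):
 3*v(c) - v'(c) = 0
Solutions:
 v(c) = C1*exp(3*c)


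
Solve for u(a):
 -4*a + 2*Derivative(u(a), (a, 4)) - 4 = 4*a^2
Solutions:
 u(a) = C1 + C2*a + C3*a^2 + C4*a^3 + a^6/180 + a^5/60 + a^4/12


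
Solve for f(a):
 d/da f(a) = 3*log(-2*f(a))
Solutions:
 -Integral(1/(log(-_y) + log(2)), (_y, f(a)))/3 = C1 - a


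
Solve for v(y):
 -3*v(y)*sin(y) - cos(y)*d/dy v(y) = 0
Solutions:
 v(y) = C1*cos(y)^3


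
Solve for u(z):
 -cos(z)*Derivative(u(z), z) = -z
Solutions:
 u(z) = C1 + Integral(z/cos(z), z)


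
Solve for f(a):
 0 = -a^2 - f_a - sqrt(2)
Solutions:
 f(a) = C1 - a^3/3 - sqrt(2)*a


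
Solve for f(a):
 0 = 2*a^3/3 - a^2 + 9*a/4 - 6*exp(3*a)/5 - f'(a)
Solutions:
 f(a) = C1 + a^4/6 - a^3/3 + 9*a^2/8 - 2*exp(3*a)/5


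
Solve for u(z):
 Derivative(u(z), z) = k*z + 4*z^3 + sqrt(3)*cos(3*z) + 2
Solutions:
 u(z) = C1 + k*z^2/2 + z^4 + 2*z + sqrt(3)*sin(3*z)/3


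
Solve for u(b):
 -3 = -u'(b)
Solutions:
 u(b) = C1 + 3*b


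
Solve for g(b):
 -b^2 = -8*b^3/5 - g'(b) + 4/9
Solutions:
 g(b) = C1 - 2*b^4/5 + b^3/3 + 4*b/9


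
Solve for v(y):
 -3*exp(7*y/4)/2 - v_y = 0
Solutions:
 v(y) = C1 - 6*exp(7*y/4)/7


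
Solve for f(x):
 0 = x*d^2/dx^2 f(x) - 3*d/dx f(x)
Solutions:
 f(x) = C1 + C2*x^4


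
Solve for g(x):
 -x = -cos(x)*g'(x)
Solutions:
 g(x) = C1 + Integral(x/cos(x), x)


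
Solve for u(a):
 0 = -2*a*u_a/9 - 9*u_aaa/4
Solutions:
 u(a) = C1 + Integral(C2*airyai(-2*3^(2/3)*a/9) + C3*airybi(-2*3^(2/3)*a/9), a)


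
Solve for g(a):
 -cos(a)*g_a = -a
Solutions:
 g(a) = C1 + Integral(a/cos(a), a)


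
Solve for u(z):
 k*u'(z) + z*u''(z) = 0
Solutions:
 u(z) = C1 + z^(1 - re(k))*(C2*sin(log(z)*Abs(im(k))) + C3*cos(log(z)*im(k)))


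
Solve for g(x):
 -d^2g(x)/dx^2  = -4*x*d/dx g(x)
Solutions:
 g(x) = C1 + C2*erfi(sqrt(2)*x)


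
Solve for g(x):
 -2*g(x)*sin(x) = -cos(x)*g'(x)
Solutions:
 g(x) = C1/cos(x)^2


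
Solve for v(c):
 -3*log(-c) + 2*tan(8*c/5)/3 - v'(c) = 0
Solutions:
 v(c) = C1 - 3*c*log(-c) + 3*c - 5*log(cos(8*c/5))/12


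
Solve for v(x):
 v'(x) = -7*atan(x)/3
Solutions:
 v(x) = C1 - 7*x*atan(x)/3 + 7*log(x^2 + 1)/6


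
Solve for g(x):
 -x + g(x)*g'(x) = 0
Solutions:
 g(x) = -sqrt(C1 + x^2)
 g(x) = sqrt(C1 + x^2)


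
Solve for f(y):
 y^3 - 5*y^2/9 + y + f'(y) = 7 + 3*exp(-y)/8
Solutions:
 f(y) = C1 - y^4/4 + 5*y^3/27 - y^2/2 + 7*y - 3*exp(-y)/8


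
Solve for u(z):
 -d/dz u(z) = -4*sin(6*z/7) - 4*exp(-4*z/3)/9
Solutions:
 u(z) = C1 - 14*cos(6*z/7)/3 - exp(-4*z/3)/3


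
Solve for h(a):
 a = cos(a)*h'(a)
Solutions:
 h(a) = C1 + Integral(a/cos(a), a)


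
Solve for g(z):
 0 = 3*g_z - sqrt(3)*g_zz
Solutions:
 g(z) = C1 + C2*exp(sqrt(3)*z)


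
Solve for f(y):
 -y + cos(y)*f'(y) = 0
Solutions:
 f(y) = C1 + Integral(y/cos(y), y)


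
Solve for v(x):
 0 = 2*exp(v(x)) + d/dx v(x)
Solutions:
 v(x) = log(1/(C1 + 2*x))


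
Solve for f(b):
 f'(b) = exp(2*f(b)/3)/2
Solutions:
 f(b) = 3*log(-sqrt(-1/(C1 + b))) + 3*log(3)/2
 f(b) = 3*log(-1/(C1 + b))/2 + 3*log(3)/2


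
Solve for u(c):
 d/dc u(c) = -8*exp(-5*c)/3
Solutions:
 u(c) = C1 + 8*exp(-5*c)/15


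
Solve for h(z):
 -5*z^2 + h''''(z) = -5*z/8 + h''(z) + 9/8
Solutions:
 h(z) = C1 + C2*z + C3*exp(-z) + C4*exp(z) - 5*z^4/12 + 5*z^3/48 - 89*z^2/16


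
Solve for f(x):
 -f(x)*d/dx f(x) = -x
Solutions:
 f(x) = -sqrt(C1 + x^2)
 f(x) = sqrt(C1 + x^2)


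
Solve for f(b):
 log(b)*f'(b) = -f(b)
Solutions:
 f(b) = C1*exp(-li(b))


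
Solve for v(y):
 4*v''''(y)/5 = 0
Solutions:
 v(y) = C1 + C2*y + C3*y^2 + C4*y^3


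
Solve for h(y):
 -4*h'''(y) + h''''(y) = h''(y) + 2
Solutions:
 h(y) = C1 + C2*y + C3*exp(y*(2 - sqrt(5))) + C4*exp(y*(2 + sqrt(5))) - y^2


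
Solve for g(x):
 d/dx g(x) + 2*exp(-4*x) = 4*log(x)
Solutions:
 g(x) = C1 + 4*x*log(x) - 4*x + exp(-4*x)/2


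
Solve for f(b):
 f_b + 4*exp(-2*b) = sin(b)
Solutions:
 f(b) = C1 - cos(b) + 2*exp(-2*b)


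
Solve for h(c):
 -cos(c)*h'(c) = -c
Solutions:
 h(c) = C1 + Integral(c/cos(c), c)


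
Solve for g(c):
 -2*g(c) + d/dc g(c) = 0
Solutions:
 g(c) = C1*exp(2*c)


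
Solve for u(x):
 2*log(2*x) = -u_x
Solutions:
 u(x) = C1 - 2*x*log(x) - x*log(4) + 2*x


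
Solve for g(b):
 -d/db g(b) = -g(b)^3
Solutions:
 g(b) = -sqrt(2)*sqrt(-1/(C1 + b))/2
 g(b) = sqrt(2)*sqrt(-1/(C1 + b))/2


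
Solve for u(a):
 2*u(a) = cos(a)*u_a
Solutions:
 u(a) = C1*(sin(a) + 1)/(sin(a) - 1)


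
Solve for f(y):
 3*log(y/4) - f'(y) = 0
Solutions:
 f(y) = C1 + 3*y*log(y) - y*log(64) - 3*y


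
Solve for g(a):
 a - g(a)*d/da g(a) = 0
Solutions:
 g(a) = -sqrt(C1 + a^2)
 g(a) = sqrt(C1 + a^2)


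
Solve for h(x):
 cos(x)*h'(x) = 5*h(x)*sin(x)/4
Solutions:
 h(x) = C1/cos(x)^(5/4)


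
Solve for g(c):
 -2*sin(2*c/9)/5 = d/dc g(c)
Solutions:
 g(c) = C1 + 9*cos(2*c/9)/5


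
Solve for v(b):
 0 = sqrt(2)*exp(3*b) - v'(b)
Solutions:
 v(b) = C1 + sqrt(2)*exp(3*b)/3


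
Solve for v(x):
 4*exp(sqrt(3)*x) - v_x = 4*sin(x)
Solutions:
 v(x) = C1 + 4*sqrt(3)*exp(sqrt(3)*x)/3 + 4*cos(x)


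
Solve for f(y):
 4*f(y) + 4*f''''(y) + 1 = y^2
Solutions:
 f(y) = y^2/4 + (C1*sin(sqrt(2)*y/2) + C2*cos(sqrt(2)*y/2))*exp(-sqrt(2)*y/2) + (C3*sin(sqrt(2)*y/2) + C4*cos(sqrt(2)*y/2))*exp(sqrt(2)*y/2) - 1/4


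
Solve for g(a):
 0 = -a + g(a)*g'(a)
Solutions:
 g(a) = -sqrt(C1 + a^2)
 g(a) = sqrt(C1 + a^2)


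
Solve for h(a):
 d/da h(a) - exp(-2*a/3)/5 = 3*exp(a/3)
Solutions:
 h(a) = C1 + 9*exp(a/3) - 3*exp(-2*a/3)/10


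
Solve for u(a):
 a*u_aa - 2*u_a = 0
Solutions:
 u(a) = C1 + C2*a^3


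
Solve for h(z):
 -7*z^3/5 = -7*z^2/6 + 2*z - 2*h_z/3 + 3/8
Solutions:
 h(z) = C1 + 21*z^4/40 - 7*z^3/12 + 3*z^2/2 + 9*z/16


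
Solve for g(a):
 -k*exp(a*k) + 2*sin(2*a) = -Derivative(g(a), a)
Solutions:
 g(a) = C1 + exp(a*k) + cos(2*a)


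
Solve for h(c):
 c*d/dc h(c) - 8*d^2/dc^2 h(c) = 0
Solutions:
 h(c) = C1 + C2*erfi(c/4)


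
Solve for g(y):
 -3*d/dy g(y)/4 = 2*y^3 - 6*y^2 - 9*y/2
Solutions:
 g(y) = C1 - 2*y^4/3 + 8*y^3/3 + 3*y^2


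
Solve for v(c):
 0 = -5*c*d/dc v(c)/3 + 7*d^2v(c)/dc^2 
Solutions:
 v(c) = C1 + C2*erfi(sqrt(210)*c/42)


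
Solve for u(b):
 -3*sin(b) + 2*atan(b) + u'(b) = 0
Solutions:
 u(b) = C1 - 2*b*atan(b) + log(b^2 + 1) - 3*cos(b)


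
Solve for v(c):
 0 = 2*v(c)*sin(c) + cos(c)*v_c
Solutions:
 v(c) = C1*cos(c)^2


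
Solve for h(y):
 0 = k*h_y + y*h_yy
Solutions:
 h(y) = C1 + y^(1 - re(k))*(C2*sin(log(y)*Abs(im(k))) + C3*cos(log(y)*im(k)))


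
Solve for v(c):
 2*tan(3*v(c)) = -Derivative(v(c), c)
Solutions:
 v(c) = -asin(C1*exp(-6*c))/3 + pi/3
 v(c) = asin(C1*exp(-6*c))/3


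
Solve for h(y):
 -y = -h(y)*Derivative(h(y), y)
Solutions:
 h(y) = -sqrt(C1 + y^2)
 h(y) = sqrt(C1 + y^2)


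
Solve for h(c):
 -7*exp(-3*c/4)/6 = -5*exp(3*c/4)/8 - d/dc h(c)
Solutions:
 h(c) = C1 - 5*exp(3*c/4)/6 - 14*exp(-3*c/4)/9


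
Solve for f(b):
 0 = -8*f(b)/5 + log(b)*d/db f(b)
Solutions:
 f(b) = C1*exp(8*li(b)/5)


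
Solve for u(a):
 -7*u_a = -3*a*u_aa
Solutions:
 u(a) = C1 + C2*a^(10/3)


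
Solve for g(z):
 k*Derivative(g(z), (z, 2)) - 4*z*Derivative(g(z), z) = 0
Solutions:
 g(z) = C1 + C2*erf(sqrt(2)*z*sqrt(-1/k))/sqrt(-1/k)


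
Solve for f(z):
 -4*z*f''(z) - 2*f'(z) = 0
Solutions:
 f(z) = C1 + C2*sqrt(z)


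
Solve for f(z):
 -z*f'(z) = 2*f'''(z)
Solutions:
 f(z) = C1 + Integral(C2*airyai(-2^(2/3)*z/2) + C3*airybi(-2^(2/3)*z/2), z)


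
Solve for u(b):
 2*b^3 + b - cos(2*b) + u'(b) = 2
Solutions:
 u(b) = C1 - b^4/2 - b^2/2 + 2*b + sin(2*b)/2


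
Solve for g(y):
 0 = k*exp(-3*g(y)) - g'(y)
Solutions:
 g(y) = log(C1 + 3*k*y)/3
 g(y) = log((-3^(1/3) - 3^(5/6)*I)*(C1 + k*y)^(1/3)/2)
 g(y) = log((-3^(1/3) + 3^(5/6)*I)*(C1 + k*y)^(1/3)/2)


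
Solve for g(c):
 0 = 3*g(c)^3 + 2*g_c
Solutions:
 g(c) = -sqrt(-1/(C1 - 3*c))
 g(c) = sqrt(-1/(C1 - 3*c))


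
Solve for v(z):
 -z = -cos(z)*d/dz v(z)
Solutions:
 v(z) = C1 + Integral(z/cos(z), z)


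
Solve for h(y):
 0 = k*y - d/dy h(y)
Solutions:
 h(y) = C1 + k*y^2/2


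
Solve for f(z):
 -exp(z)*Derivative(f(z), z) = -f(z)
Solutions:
 f(z) = C1*exp(-exp(-z))


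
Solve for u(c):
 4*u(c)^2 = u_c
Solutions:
 u(c) = -1/(C1 + 4*c)


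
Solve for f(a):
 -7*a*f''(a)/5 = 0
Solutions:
 f(a) = C1 + C2*a


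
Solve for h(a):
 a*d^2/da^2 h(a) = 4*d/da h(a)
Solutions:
 h(a) = C1 + C2*a^5


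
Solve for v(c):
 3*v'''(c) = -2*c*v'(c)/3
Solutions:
 v(c) = C1 + Integral(C2*airyai(-6^(1/3)*c/3) + C3*airybi(-6^(1/3)*c/3), c)


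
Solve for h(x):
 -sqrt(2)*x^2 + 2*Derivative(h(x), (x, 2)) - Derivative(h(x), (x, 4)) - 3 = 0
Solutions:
 h(x) = C1 + C2*x + C3*exp(-sqrt(2)*x) + C4*exp(sqrt(2)*x) + sqrt(2)*x^4/24 + x^2*(sqrt(2) + 3)/4


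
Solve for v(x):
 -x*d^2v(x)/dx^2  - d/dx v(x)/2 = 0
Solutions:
 v(x) = C1 + C2*sqrt(x)


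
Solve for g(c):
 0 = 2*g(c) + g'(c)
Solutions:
 g(c) = C1*exp(-2*c)


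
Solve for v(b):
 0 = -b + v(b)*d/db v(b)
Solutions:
 v(b) = -sqrt(C1 + b^2)
 v(b) = sqrt(C1 + b^2)


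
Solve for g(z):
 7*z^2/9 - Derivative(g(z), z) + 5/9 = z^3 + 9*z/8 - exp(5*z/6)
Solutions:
 g(z) = C1 - z^4/4 + 7*z^3/27 - 9*z^2/16 + 5*z/9 + 6*exp(5*z/6)/5


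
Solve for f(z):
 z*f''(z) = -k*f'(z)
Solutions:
 f(z) = C1 + z^(1 - re(k))*(C2*sin(log(z)*Abs(im(k))) + C3*cos(log(z)*im(k)))


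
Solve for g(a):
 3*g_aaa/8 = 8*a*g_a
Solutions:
 g(a) = C1 + Integral(C2*airyai(4*3^(2/3)*a/3) + C3*airybi(4*3^(2/3)*a/3), a)


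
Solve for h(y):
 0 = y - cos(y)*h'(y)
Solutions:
 h(y) = C1 + Integral(y/cos(y), y)


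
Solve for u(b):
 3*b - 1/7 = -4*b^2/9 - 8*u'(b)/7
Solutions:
 u(b) = C1 - 7*b^3/54 - 21*b^2/16 + b/8


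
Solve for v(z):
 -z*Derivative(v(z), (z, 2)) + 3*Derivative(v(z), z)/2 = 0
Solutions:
 v(z) = C1 + C2*z^(5/2)


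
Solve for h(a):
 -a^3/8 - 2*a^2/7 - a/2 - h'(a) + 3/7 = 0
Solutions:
 h(a) = C1 - a^4/32 - 2*a^3/21 - a^2/4 + 3*a/7


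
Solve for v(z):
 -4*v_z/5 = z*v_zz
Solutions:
 v(z) = C1 + C2*z^(1/5)


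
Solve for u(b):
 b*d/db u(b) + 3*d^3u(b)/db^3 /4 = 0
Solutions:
 u(b) = C1 + Integral(C2*airyai(-6^(2/3)*b/3) + C3*airybi(-6^(2/3)*b/3), b)


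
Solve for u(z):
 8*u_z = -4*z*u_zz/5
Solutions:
 u(z) = C1 + C2/z^9


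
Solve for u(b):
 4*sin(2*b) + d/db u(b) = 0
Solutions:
 u(b) = C1 + 2*cos(2*b)


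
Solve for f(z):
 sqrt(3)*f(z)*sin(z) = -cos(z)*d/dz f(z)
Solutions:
 f(z) = C1*cos(z)^(sqrt(3))


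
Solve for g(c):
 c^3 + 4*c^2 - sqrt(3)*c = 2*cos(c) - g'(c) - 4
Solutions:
 g(c) = C1 - c^4/4 - 4*c^3/3 + sqrt(3)*c^2/2 - 4*c + 2*sin(c)


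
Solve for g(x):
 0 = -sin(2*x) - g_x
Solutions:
 g(x) = C1 + cos(2*x)/2


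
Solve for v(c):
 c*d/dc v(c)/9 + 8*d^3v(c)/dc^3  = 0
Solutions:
 v(c) = C1 + Integral(C2*airyai(-3^(1/3)*c/6) + C3*airybi(-3^(1/3)*c/6), c)


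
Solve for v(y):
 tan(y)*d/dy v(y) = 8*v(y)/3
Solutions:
 v(y) = C1*sin(y)^(8/3)


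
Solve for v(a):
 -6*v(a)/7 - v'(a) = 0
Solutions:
 v(a) = C1*exp(-6*a/7)


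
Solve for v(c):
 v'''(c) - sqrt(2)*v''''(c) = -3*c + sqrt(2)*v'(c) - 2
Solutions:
 v(c) = C1 + C2*exp(c*(2^(2/3)/(-sqrt(2) + sqrt(-2 + (54 - sqrt(2))^2) + 54)^(1/3) + 2*sqrt(2) + 2^(1/3)*(-sqrt(2) + sqrt(-2 + (54 - sqrt(2))^2) + 54)^(1/3))/12)*sin(2^(1/3)*sqrt(3)*c*(-(-sqrt(2) + 2*sqrt(-1/2 + (27 - sqrt(2)/2)^2) + 54)^(1/3) + 2^(1/3)/(-sqrt(2) + 2*sqrt(-1/2 + (27 - sqrt(2)/2)^2) + 54)^(1/3))/12) + C3*exp(c*(2^(2/3)/(-sqrt(2) + sqrt(-2 + (54 - sqrt(2))^2) + 54)^(1/3) + 2*sqrt(2) + 2^(1/3)*(-sqrt(2) + sqrt(-2 + (54 - sqrt(2))^2) + 54)^(1/3))/12)*cos(2^(1/3)*sqrt(3)*c*(-(-sqrt(2) + 2*sqrt(-1/2 + (27 - sqrt(2)/2)^2) + 54)^(1/3) + 2^(1/3)/(-sqrt(2) + 2*sqrt(-1/2 + (27 - sqrt(2)/2)^2) + 54)^(1/3))/12) + C4*exp(c*(-2^(1/3)*(-sqrt(2) + sqrt(-2 + (54 - sqrt(2))^2) + 54)^(1/3) - 2^(2/3)/(-sqrt(2) + sqrt(-2 + (54 - sqrt(2))^2) + 54)^(1/3) + sqrt(2))/6) + 3*sqrt(2)*c^2/4 + sqrt(2)*c


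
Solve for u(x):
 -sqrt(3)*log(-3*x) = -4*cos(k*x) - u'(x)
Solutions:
 u(x) = C1 + sqrt(3)*x*(log(-x) - 1) + sqrt(3)*x*log(3) - 4*Piecewise((sin(k*x)/k, Ne(k, 0)), (x, True))


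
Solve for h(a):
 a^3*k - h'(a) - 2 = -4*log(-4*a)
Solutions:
 h(a) = C1 + a^4*k/4 + 4*a*log(-a) + 2*a*(-3 + 4*log(2))


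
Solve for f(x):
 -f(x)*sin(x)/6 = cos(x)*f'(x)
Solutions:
 f(x) = C1*cos(x)^(1/6)


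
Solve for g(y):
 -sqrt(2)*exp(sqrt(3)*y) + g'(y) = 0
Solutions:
 g(y) = C1 + sqrt(6)*exp(sqrt(3)*y)/3


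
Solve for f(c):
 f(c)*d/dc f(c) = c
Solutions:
 f(c) = -sqrt(C1 + c^2)
 f(c) = sqrt(C1 + c^2)


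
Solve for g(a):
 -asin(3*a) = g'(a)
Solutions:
 g(a) = C1 - a*asin(3*a) - sqrt(1 - 9*a^2)/3


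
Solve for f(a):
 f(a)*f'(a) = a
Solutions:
 f(a) = -sqrt(C1 + a^2)
 f(a) = sqrt(C1 + a^2)


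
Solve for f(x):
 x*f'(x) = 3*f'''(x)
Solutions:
 f(x) = C1 + Integral(C2*airyai(3^(2/3)*x/3) + C3*airybi(3^(2/3)*x/3), x)


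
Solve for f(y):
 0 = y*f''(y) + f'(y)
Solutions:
 f(y) = C1 + C2*log(y)


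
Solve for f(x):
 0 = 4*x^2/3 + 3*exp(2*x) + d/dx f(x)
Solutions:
 f(x) = C1 - 4*x^3/9 - 3*exp(2*x)/2


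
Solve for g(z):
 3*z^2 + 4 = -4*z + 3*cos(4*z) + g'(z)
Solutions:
 g(z) = C1 + z^3 + 2*z^2 + 4*z - 3*sin(4*z)/4


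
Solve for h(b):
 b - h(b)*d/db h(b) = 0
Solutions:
 h(b) = -sqrt(C1 + b^2)
 h(b) = sqrt(C1 + b^2)


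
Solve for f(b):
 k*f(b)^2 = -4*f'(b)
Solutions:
 f(b) = 4/(C1 + b*k)


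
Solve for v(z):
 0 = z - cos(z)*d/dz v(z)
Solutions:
 v(z) = C1 + Integral(z/cos(z), z)


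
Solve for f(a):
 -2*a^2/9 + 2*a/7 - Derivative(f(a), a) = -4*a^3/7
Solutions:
 f(a) = C1 + a^4/7 - 2*a^3/27 + a^2/7


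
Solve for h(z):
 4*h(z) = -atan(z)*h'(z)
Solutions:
 h(z) = C1*exp(-4*Integral(1/atan(z), z))


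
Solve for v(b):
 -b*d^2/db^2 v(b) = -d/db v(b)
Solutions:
 v(b) = C1 + C2*b^2


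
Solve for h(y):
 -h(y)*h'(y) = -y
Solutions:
 h(y) = -sqrt(C1 + y^2)
 h(y) = sqrt(C1 + y^2)


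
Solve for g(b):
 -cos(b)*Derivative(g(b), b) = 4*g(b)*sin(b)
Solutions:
 g(b) = C1*cos(b)^4


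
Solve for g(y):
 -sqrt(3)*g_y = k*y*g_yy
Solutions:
 g(y) = C1 + y^(((re(k) - sqrt(3))*re(k) + im(k)^2)/(re(k)^2 + im(k)^2))*(C2*sin(sqrt(3)*log(y)*Abs(im(k))/(re(k)^2 + im(k)^2)) + C3*cos(sqrt(3)*log(y)*im(k)/(re(k)^2 + im(k)^2)))


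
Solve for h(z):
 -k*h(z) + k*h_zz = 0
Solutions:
 h(z) = C1*exp(-z) + C2*exp(z)


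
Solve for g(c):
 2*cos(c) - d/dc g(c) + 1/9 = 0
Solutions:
 g(c) = C1 + c/9 + 2*sin(c)


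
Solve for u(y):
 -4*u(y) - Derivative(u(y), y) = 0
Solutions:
 u(y) = C1*exp(-4*y)


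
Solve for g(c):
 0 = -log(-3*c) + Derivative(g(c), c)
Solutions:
 g(c) = C1 + c*log(-c) + c*(-1 + log(3))


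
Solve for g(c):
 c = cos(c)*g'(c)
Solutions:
 g(c) = C1 + Integral(c/cos(c), c)


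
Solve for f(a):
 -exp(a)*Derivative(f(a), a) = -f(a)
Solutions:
 f(a) = C1*exp(-exp(-a))


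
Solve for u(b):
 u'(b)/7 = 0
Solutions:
 u(b) = C1


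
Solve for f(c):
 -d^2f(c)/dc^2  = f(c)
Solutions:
 f(c) = C1*sin(c) + C2*cos(c)


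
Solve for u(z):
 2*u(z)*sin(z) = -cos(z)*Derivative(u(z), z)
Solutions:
 u(z) = C1*cos(z)^2


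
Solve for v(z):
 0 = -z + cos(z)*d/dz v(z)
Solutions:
 v(z) = C1 + Integral(z/cos(z), z)


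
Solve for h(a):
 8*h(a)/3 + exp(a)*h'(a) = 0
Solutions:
 h(a) = C1*exp(8*exp(-a)/3)


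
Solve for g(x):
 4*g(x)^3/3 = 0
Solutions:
 g(x) = 0


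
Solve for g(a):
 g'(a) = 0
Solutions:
 g(a) = C1


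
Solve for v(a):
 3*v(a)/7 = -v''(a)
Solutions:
 v(a) = C1*sin(sqrt(21)*a/7) + C2*cos(sqrt(21)*a/7)


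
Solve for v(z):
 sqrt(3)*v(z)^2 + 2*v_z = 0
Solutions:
 v(z) = 2/(C1 + sqrt(3)*z)


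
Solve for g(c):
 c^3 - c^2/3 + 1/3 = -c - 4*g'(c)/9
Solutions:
 g(c) = C1 - 9*c^4/16 + c^3/4 - 9*c^2/8 - 3*c/4


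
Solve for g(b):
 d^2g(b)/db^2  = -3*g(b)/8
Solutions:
 g(b) = C1*sin(sqrt(6)*b/4) + C2*cos(sqrt(6)*b/4)


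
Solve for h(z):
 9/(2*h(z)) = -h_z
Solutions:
 h(z) = -sqrt(C1 - 9*z)
 h(z) = sqrt(C1 - 9*z)


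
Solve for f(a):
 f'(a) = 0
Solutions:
 f(a) = C1


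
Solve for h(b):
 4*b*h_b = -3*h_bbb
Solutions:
 h(b) = C1 + Integral(C2*airyai(-6^(2/3)*b/3) + C3*airybi(-6^(2/3)*b/3), b)


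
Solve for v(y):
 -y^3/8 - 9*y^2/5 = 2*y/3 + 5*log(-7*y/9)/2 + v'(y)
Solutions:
 v(y) = C1 - y^4/32 - 3*y^3/5 - y^2/3 - 5*y*log(-y)/2 + y*(-5*log(7)/2 + 5/2 + 5*log(3))


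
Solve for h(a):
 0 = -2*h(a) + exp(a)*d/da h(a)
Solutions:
 h(a) = C1*exp(-2*exp(-a))


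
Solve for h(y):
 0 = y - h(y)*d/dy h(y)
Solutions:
 h(y) = -sqrt(C1 + y^2)
 h(y) = sqrt(C1 + y^2)


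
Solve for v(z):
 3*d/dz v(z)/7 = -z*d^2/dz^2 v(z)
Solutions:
 v(z) = C1 + C2*z^(4/7)


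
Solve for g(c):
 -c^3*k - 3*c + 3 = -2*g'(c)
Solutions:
 g(c) = C1 + c^4*k/8 + 3*c^2/4 - 3*c/2


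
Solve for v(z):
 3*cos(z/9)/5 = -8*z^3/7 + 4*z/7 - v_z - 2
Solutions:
 v(z) = C1 - 2*z^4/7 + 2*z^2/7 - 2*z - 27*sin(z/9)/5


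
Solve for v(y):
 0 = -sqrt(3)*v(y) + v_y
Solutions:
 v(y) = C1*exp(sqrt(3)*y)


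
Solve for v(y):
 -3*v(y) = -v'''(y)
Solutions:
 v(y) = C3*exp(3^(1/3)*y) + (C1*sin(3^(5/6)*y/2) + C2*cos(3^(5/6)*y/2))*exp(-3^(1/3)*y/2)


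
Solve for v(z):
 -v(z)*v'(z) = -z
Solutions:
 v(z) = -sqrt(C1 + z^2)
 v(z) = sqrt(C1 + z^2)


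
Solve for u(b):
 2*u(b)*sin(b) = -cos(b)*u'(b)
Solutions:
 u(b) = C1*cos(b)^2


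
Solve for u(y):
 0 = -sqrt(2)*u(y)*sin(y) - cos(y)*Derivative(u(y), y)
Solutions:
 u(y) = C1*cos(y)^(sqrt(2))


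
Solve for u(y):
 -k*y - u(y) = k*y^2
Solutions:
 u(y) = k*y*(-y - 1)


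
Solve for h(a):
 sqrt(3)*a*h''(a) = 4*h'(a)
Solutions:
 h(a) = C1 + C2*a^(1 + 4*sqrt(3)/3)


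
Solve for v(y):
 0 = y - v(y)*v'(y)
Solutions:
 v(y) = -sqrt(C1 + y^2)
 v(y) = sqrt(C1 + y^2)


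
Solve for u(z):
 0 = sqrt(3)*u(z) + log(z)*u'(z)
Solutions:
 u(z) = C1*exp(-sqrt(3)*li(z))


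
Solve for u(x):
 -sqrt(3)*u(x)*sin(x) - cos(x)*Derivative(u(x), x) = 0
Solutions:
 u(x) = C1*cos(x)^(sqrt(3))


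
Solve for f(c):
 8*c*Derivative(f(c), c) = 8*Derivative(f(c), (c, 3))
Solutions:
 f(c) = C1 + Integral(C2*airyai(c) + C3*airybi(c), c)


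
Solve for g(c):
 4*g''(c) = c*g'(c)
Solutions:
 g(c) = C1 + C2*erfi(sqrt(2)*c/4)


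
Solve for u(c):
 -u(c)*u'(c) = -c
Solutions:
 u(c) = -sqrt(C1 + c^2)
 u(c) = sqrt(C1 + c^2)


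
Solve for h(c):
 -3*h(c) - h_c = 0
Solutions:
 h(c) = C1*exp(-3*c)


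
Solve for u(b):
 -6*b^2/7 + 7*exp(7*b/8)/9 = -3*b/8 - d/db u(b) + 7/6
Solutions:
 u(b) = C1 + 2*b^3/7 - 3*b^2/16 + 7*b/6 - 8*exp(7*b/8)/9


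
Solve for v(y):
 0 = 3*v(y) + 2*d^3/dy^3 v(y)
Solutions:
 v(y) = C3*exp(-2^(2/3)*3^(1/3)*y/2) + (C1*sin(2^(2/3)*3^(5/6)*y/4) + C2*cos(2^(2/3)*3^(5/6)*y/4))*exp(2^(2/3)*3^(1/3)*y/4)


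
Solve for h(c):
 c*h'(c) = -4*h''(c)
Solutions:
 h(c) = C1 + C2*erf(sqrt(2)*c/4)


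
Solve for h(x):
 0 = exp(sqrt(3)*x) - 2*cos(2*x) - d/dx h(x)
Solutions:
 h(x) = C1 + sqrt(3)*exp(sqrt(3)*x)/3 - sin(2*x)


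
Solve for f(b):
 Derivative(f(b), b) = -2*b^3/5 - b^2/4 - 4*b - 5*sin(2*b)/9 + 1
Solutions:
 f(b) = C1 - b^4/10 - b^3/12 - 2*b^2 + b + 5*cos(2*b)/18


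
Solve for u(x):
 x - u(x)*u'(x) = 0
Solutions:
 u(x) = -sqrt(C1 + x^2)
 u(x) = sqrt(C1 + x^2)
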